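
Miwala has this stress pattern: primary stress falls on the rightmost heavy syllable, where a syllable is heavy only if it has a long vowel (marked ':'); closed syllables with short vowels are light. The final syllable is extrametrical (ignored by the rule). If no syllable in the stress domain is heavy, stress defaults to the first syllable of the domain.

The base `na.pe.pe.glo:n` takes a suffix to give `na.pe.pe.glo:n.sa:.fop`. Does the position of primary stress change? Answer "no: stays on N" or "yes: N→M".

yes: 1→5

Base `na.pe.pe.glo:n` (4 syllables):
  The final syllable (4, glo:n) is extrametrical; the stress domain is syllables 1–3.
  Weights: 1 na L, 2 pe L, 3 pe L.
  No heavy syllable in the domain; default to the first syllable of the domain = syllable 1.
  → primary stress on syllable 1.
Suffixed `na.pe.pe.glo:n.sa:.fop` (6 syllables):
  The final syllable (6, fop) is extrametrical; the stress domain is syllables 1–5.
  Weights: 1 na L, 2 pe L, 3 pe L, 4 glo:n H, 5 sa: H.
  Heavy syllables in the domain: 4, 5. The rightmost is syllable 5 (sa:).
  → primary stress on syllable 5.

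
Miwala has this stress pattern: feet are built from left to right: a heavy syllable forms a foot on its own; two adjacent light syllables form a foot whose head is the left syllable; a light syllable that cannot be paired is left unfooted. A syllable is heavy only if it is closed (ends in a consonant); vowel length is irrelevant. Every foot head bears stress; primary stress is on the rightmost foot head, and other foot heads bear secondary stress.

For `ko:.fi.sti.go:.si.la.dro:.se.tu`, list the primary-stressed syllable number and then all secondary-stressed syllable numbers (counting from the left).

primary 7, secondary 1, 3, 5

Weights: 1 ko: L, 2 fi L, 3 sti L, 4 go: L, 5 si L, 6 la L, 7 dro: L, 8 se L, 9 tu L.
Parse left to right (heavy = foot alone; LL = one foot; stranded L unfooted): (ˈko:.fi) (ˈsti.go:) (ˈsi.la) (ˈdro:.se) tu.
Foot heads: 1, 3, 5, 7.
Primary stress on the rightmost head = syllable 7.
Secondary stress on 1, 3, 5: ˌko:.fi.ˌsti.go:.ˌsi.la.ˈdro:.se.tu.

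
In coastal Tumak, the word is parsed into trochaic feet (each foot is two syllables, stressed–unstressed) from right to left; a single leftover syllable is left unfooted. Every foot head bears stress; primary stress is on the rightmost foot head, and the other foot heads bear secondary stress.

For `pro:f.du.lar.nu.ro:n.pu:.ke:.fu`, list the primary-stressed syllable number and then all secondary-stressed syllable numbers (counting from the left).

Parse right to left into trochaic (ˈσσ) feet: (ˈpro:f.du) (ˈlar.nu) (ˈro:n.pu:) (ˈke:.fu).
Foot heads (stressed positions): 1, 3, 5, 7.
End Rule Rightmost: primary stress on the rightmost head = syllable 7.
Secondary stress on 1, 3, 5: ˌpro:f.du.ˌlar.nu.ˌro:n.pu:.ˈke:.fu.

primary 7, secondary 1, 3, 5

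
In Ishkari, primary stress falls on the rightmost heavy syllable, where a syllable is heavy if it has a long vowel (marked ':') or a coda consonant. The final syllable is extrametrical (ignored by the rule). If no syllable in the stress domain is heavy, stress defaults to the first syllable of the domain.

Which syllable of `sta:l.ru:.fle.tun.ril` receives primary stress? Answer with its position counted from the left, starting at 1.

4

The final syllable (5, ril) is extrametrical; the stress domain is syllables 1–4.
Weights: 1 sta:l H, 2 ru: H, 3 fle L, 4 tun H.
Heavy syllables in the domain: 1, 2, 4. The rightmost is syllable 4 (tun).
Primary stress: syllable 4 → sta:l.ru:.fle.ˈtun.ril.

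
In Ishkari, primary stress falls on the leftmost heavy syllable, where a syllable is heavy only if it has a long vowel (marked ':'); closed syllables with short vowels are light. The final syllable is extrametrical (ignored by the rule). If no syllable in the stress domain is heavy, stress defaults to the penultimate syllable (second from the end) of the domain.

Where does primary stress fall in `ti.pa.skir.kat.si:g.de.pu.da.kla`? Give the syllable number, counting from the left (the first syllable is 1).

The final syllable (9, kla) is extrametrical; the stress domain is syllables 1–8.
Weights: 1 ti L, 2 pa L, 3 skir L, 4 kat L, 5 si:g H, 6 de L, 7 pu L, 8 da L.
Heavy syllables in the domain: 5. The leftmost is syllable 5 (si:g).
Primary stress: syllable 5 → ti.pa.skir.kat.ˈsi:g.de.pu.da.kla.

5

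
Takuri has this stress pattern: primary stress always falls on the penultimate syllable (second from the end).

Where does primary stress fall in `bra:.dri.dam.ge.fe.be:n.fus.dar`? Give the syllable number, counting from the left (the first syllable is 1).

The word has 8 syllables; the penultimate syllable (second from the end) is syllable 7 (fus).
Primary stress: syllable 7 → bra:.dri.dam.ge.fe.be:n.ˈfus.dar.

7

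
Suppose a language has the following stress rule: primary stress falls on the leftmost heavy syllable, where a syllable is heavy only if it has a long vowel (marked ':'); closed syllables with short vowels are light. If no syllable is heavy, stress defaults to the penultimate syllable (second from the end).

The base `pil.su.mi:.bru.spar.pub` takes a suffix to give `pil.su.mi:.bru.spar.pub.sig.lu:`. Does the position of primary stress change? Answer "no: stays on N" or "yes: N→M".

Base `pil.su.mi:.bru.spar.pub` (6 syllables):
  Weights: 1 pil L, 2 su L, 3 mi: H, 4 bru L, 5 spar L, 6 pub L.
  Heavy syllables in the domain: 3. The leftmost is syllable 3 (mi:).
  → primary stress on syllable 3.
Suffixed `pil.su.mi:.bru.spar.pub.sig.lu:` (8 syllables):
  Weights: 1 pil L, 2 su L, 3 mi: H, 4 bru L, 5 spar L, 6 pub L, 7 sig L, 8 lu: H.
  Heavy syllables in the domain: 3, 8. The leftmost is syllable 3 (mi:).
  → primary stress on syllable 3.

no: stays on 3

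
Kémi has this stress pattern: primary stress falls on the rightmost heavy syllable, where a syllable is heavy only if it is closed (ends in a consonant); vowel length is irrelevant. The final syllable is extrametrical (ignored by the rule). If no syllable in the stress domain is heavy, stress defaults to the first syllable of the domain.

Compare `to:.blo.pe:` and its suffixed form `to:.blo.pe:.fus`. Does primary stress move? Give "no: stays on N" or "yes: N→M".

no: stays on 1

Base `to:.blo.pe:` (3 syllables):
  The final syllable (3, pe:) is extrametrical; the stress domain is syllables 1–2.
  Weights: 1 to: L, 2 blo L.
  No heavy syllable in the domain; default to the first syllable of the domain = syllable 1.
  → primary stress on syllable 1.
Suffixed `to:.blo.pe:.fus` (4 syllables):
  The final syllable (4, fus) is extrametrical; the stress domain is syllables 1–3.
  Weights: 1 to: L, 2 blo L, 3 pe: L.
  No heavy syllable in the domain; default to the first syllable of the domain = syllable 1.
  → primary stress on syllable 1.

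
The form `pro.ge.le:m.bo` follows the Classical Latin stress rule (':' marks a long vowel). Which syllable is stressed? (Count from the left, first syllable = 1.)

Classical Latin: stress the penult if heavy (long vowel or closed), else the antepenult.
Weights: 2 ge L, 3 le:m H, 4 bo L.
The penult (syllable 3, le:m) is heavy, so it takes stress.
Stress on syllable 3: pro.ge.ˈle:m.bo.

3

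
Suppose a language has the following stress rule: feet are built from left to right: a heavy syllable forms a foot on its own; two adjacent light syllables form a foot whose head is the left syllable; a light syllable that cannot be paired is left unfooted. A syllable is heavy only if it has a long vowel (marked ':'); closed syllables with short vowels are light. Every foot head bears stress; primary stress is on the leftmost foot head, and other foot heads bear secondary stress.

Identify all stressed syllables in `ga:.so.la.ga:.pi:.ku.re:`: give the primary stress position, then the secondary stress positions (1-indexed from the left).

primary 1, secondary 2, 4, 5, 7

Weights: 1 ga: H, 2 so L, 3 la L, 4 ga: H, 5 pi: H, 6 ku L, 7 re: H.
Parse left to right (heavy = foot alone; LL = one foot; stranded L unfooted): (ˈga:) (ˈso.la) (ˈga:) (ˈpi:) ku (ˈre:).
Foot heads: 1, 2, 4, 5, 7.
Primary stress on the leftmost head = syllable 1.
Secondary stress on 2, 4, 5, 7: ˈga:.ˌso.la.ˌga:.ˌpi:.ku.ˌre:.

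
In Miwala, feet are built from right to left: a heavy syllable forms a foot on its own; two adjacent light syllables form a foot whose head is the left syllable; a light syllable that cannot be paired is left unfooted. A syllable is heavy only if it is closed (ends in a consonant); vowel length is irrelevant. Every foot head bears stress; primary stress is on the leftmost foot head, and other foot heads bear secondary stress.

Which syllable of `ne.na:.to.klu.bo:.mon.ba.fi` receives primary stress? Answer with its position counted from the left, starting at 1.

Weights: 1 ne L, 2 na: L, 3 to L, 4 klu L, 5 bo: L, 6 mon H, 7 ba L, 8 fi L.
Parse right to left (heavy = foot alone; LL = one foot; stranded L unfooted): ne (ˈna:.to) (ˈklu.bo:) (ˈmon) (ˈba.fi).
Foot heads: 2, 4, 6, 7.
Primary stress on the leftmost head = syllable 2.
Primary stress: syllable 2 → ne.ˈna:.to.klu.bo:.mon.ba.fi.

2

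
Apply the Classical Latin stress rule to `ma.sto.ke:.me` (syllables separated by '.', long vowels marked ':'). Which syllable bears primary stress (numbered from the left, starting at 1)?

Classical Latin: stress the penult if heavy (long vowel or closed), else the antepenult.
Weights: 2 sto L, 3 ke: H, 4 me L.
The penult (syllable 3, ke:) is heavy, so it takes stress.
Stress on syllable 3: ma.sto.ˈke:.me.

3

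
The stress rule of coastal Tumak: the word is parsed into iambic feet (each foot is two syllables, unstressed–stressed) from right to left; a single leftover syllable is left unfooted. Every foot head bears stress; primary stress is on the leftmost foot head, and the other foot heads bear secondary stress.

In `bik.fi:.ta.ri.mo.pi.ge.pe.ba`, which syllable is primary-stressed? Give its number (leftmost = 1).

Parse right to left into iambic (σˈσ) feet: bik (fi:.ˈta) (ri.ˈmo) (pi.ˈge) (pe.ˈba). Syllable 1 is left unfooted.
Foot heads (stressed positions): 3, 5, 7, 9.
End Rule Leftmost: primary stress on the leftmost head = syllable 3.
Primary stress: syllable 3 → bik.fi:.ˈta.ri.mo.pi.ge.pe.ba.

3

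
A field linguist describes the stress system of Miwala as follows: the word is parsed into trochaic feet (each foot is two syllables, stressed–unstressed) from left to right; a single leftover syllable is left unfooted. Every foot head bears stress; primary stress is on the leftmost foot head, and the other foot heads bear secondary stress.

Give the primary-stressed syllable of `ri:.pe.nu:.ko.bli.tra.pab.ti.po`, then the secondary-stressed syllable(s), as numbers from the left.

primary 1, secondary 3, 5, 7

Parse left to right into trochaic (ˈσσ) feet: (ˈri:.pe) (ˈnu:.ko) (ˈbli.tra) (ˈpab.ti) po. Syllable 9 is left unfooted.
Foot heads (stressed positions): 1, 3, 5, 7.
End Rule Leftmost: primary stress on the leftmost head = syllable 1.
Secondary stress on 3, 5, 7: ˈri:.pe.ˌnu:.ko.ˌbli.tra.ˌpab.ti.po.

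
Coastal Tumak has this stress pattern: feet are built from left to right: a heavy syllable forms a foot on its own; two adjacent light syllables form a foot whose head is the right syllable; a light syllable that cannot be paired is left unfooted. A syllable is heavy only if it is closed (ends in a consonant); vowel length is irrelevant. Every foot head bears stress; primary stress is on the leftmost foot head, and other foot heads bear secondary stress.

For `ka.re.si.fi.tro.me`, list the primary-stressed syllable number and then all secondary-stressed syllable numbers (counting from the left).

primary 2, secondary 4, 6

Weights: 1 ka L, 2 re L, 3 si L, 4 fi L, 5 tro L, 6 me L.
Parse left to right (heavy = foot alone; LL = one foot; stranded L unfooted): (ka.ˈre) (si.ˈfi) (tro.ˈme).
Foot heads: 2, 4, 6.
Primary stress on the leftmost head = syllable 2.
Secondary stress on 4, 6: ka.ˈre.si.ˌfi.tro.ˌme.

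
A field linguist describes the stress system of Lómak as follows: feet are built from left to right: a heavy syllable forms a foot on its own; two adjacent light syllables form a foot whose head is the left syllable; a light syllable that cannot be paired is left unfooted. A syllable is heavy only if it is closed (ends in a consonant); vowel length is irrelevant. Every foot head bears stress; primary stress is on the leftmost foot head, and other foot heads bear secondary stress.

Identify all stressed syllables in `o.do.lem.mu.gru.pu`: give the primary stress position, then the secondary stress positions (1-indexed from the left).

Weights: 1 o L, 2 do L, 3 lem H, 4 mu L, 5 gru L, 6 pu L.
Parse left to right (heavy = foot alone; LL = one foot; stranded L unfooted): (ˈo.do) (ˈlem) (ˈmu.gru) pu.
Foot heads: 1, 3, 4.
Primary stress on the leftmost head = syllable 1.
Secondary stress on 3, 4: ˈo.do.ˌlem.ˌmu.gru.pu.

primary 1, secondary 3, 4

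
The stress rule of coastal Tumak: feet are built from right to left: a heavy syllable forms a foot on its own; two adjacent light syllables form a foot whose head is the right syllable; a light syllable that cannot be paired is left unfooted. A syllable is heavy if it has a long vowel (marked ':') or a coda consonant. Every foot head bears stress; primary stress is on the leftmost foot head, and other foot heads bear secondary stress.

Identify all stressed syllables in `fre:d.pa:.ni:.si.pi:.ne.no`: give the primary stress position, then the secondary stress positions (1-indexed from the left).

Weights: 1 fre:d H, 2 pa: H, 3 ni: H, 4 si L, 5 pi: H, 6 ne L, 7 no L.
Parse right to left (heavy = foot alone; LL = one foot; stranded L unfooted): (ˈfre:d) (ˈpa:) (ˈni:) si (ˈpi:) (ne.ˈno).
Foot heads: 1, 2, 3, 5, 7.
Primary stress on the leftmost head = syllable 1.
Secondary stress on 2, 3, 5, 7: ˈfre:d.ˌpa:.ˌni:.si.ˌpi:.ne.ˌno.

primary 1, secondary 2, 3, 5, 7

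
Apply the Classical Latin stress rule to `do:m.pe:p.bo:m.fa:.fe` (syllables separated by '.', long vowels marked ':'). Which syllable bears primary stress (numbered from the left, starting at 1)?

4

Classical Latin: stress the penult if heavy (long vowel or closed), else the antepenult.
Weights: 3 bo:m H, 4 fa: H, 5 fe L.
The penult (syllable 4, fa:) is heavy, so it takes stress.
Stress on syllable 4: do:m.pe:p.bo:m.ˈfa:.fe.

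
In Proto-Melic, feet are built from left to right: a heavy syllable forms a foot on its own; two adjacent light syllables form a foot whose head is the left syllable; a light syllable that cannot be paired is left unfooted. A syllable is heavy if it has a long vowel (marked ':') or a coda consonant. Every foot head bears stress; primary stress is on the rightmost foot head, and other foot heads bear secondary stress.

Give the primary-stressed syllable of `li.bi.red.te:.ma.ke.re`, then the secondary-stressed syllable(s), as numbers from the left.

primary 5, secondary 1, 3, 4

Weights: 1 li L, 2 bi L, 3 red H, 4 te: H, 5 ma L, 6 ke L, 7 re L.
Parse left to right (heavy = foot alone; LL = one foot; stranded L unfooted): (ˈli.bi) (ˈred) (ˈte:) (ˈma.ke) re.
Foot heads: 1, 3, 4, 5.
Primary stress on the rightmost head = syllable 5.
Secondary stress on 1, 3, 4: ˌli.bi.ˌred.ˌte:.ˈma.ke.re.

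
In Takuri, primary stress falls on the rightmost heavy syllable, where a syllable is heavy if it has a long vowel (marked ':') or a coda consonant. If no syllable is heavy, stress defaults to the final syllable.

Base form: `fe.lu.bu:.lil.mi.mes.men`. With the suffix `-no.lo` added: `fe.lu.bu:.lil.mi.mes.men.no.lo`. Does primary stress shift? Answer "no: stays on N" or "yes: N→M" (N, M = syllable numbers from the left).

no: stays on 7

Base `fe.lu.bu:.lil.mi.mes.men` (7 syllables):
  Weights: 1 fe L, 2 lu L, 3 bu: H, 4 lil H, 5 mi L, 6 mes H, 7 men H.
  Heavy syllables in the domain: 3, 4, 6, 7. The rightmost is syllable 7 (men).
  → primary stress on syllable 7.
Suffixed `fe.lu.bu:.lil.mi.mes.men.no.lo` (9 syllables):
  Weights: 1 fe L, 2 lu L, 3 bu: H, 4 lil H, 5 mi L, 6 mes H, 7 men H, 8 no L, 9 lo L.
  Heavy syllables in the domain: 3, 4, 6, 7. The rightmost is syllable 7 (men).
  → primary stress on syllable 7.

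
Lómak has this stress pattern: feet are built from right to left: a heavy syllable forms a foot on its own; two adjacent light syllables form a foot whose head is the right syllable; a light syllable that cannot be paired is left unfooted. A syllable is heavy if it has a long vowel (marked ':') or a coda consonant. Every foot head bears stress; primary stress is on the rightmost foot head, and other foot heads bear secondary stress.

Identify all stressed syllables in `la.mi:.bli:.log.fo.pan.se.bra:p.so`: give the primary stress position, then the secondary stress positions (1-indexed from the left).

Weights: 1 la L, 2 mi: H, 3 bli: H, 4 log H, 5 fo L, 6 pan H, 7 se L, 8 bra:p H, 9 so L.
Parse right to left (heavy = foot alone; LL = one foot; stranded L unfooted): la (ˈmi:) (ˈbli:) (ˈlog) fo (ˈpan) se (ˈbra:p) so.
Foot heads: 2, 3, 4, 6, 8.
Primary stress on the rightmost head = syllable 8.
Secondary stress on 2, 3, 4, 6: la.ˌmi:.ˌbli:.ˌlog.fo.ˌpan.se.ˈbra:p.so.

primary 8, secondary 2, 3, 4, 6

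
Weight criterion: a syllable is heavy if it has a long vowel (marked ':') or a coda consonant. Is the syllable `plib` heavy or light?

`plib`: short vowel, closed (coda /b/). Closed → heavy.

heavy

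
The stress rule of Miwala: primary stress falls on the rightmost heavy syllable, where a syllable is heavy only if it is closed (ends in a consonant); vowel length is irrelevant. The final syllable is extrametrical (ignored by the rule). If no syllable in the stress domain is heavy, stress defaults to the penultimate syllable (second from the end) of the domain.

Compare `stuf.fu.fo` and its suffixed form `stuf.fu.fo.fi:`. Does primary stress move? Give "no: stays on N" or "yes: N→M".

no: stays on 1

Base `stuf.fu.fo` (3 syllables):
  The final syllable (3, fo) is extrametrical; the stress domain is syllables 1–2.
  Weights: 1 stuf H, 2 fu L.
  Heavy syllables in the domain: 1. The rightmost is syllable 1 (stuf).
  → primary stress on syllable 1.
Suffixed `stuf.fu.fo.fi:` (4 syllables):
  The final syllable (4, fi:) is extrametrical; the stress domain is syllables 1–3.
  Weights: 1 stuf H, 2 fu L, 3 fo L.
  Heavy syllables in the domain: 1. The rightmost is syllable 1 (stuf).
  → primary stress on syllable 1.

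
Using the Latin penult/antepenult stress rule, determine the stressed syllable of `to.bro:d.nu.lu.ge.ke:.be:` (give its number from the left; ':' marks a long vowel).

Classical Latin: stress the penult if heavy (long vowel or closed), else the antepenult.
Weights: 5 ge L, 6 ke: H, 7 be: H.
The penult (syllable 6, ke:) is heavy, so it takes stress.
Stress on syllable 6: to.bro:d.nu.lu.ge.ˈke:.be:.

6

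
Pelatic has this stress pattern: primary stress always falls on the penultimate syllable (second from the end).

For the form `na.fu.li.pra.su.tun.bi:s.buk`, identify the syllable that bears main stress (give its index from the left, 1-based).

The word has 8 syllables; the penultimate syllable (second from the end) is syllable 7 (bi:s).
Primary stress: syllable 7 → na.fu.li.pra.su.tun.ˈbi:s.buk.

7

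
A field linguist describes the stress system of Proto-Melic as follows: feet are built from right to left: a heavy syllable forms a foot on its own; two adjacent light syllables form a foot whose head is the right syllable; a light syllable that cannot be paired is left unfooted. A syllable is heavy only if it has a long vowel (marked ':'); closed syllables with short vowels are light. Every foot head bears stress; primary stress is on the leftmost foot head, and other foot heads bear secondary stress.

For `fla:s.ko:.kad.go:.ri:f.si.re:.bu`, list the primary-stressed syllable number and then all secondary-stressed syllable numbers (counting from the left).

Weights: 1 fla:s H, 2 ko: H, 3 kad L, 4 go: H, 5 ri:f H, 6 si L, 7 re: H, 8 bu L.
Parse right to left (heavy = foot alone; LL = one foot; stranded L unfooted): (ˈfla:s) (ˈko:) kad (ˈgo:) (ˈri:f) si (ˈre:) bu.
Foot heads: 1, 2, 4, 5, 7.
Primary stress on the leftmost head = syllable 1.
Secondary stress on 2, 4, 5, 7: ˈfla:s.ˌko:.kad.ˌgo:.ˌri:f.si.ˌre:.bu.

primary 1, secondary 2, 4, 5, 7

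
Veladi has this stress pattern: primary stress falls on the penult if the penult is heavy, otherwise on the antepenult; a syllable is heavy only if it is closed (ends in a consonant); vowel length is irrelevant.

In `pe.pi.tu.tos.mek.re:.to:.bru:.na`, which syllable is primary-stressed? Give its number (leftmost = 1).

7

Weights: 7 to: L, 8 bru: L, 9 na L.
The penult (syllable 8, bru:) is light, so stress falls on the antepenult (syllable 7, to:).
Primary stress: syllable 7 → pe.pi.tu.tos.mek.re:.ˈto:.bru:.na.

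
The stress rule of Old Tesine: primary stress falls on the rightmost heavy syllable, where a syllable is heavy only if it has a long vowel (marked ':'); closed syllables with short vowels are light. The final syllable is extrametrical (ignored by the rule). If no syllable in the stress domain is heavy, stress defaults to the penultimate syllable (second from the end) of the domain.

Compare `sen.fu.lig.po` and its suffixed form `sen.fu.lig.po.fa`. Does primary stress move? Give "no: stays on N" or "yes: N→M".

yes: 2→3

Base `sen.fu.lig.po` (4 syllables):
  The final syllable (4, po) is extrametrical; the stress domain is syllables 1–3.
  Weights: 1 sen L, 2 fu L, 3 lig L.
  No heavy syllable in the domain; default to the penultimate syllable (second from the end) of the domain = syllable 2.
  → primary stress on syllable 2.
Suffixed `sen.fu.lig.po.fa` (5 syllables):
  The final syllable (5, fa) is extrametrical; the stress domain is syllables 1–4.
  Weights: 1 sen L, 2 fu L, 3 lig L, 4 po L.
  No heavy syllable in the domain; default to the penultimate syllable (second from the end) of the domain = syllable 3.
  → primary stress on syllable 3.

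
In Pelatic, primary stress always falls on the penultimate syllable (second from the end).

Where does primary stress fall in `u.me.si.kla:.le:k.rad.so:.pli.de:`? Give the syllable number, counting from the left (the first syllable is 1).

8

The word has 9 syllables; the penultimate syllable (second from the end) is syllable 8 (pli).
Primary stress: syllable 8 → u.me.si.kla:.le:k.rad.so:.ˈpli.de:.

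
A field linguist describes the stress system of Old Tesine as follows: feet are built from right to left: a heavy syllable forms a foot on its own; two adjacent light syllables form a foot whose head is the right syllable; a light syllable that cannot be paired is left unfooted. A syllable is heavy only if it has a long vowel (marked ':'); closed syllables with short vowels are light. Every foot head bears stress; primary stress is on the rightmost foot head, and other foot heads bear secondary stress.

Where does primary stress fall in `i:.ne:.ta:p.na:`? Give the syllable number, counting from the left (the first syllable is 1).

Weights: 1 i: H, 2 ne: H, 3 ta:p H, 4 na: H.
Parse right to left (heavy = foot alone; LL = one foot; stranded L unfooted): (ˈi:) (ˈne:) (ˈta:p) (ˈna:).
Foot heads: 1, 2, 3, 4.
Primary stress on the rightmost head = syllable 4.
Primary stress: syllable 4 → i:.ne:.ta:p.ˈna:.

4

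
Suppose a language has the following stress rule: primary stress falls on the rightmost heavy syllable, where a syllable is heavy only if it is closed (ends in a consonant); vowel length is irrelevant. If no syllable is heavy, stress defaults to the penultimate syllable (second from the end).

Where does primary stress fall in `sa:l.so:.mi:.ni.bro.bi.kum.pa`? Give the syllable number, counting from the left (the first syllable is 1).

Weights: 1 sa:l H, 2 so: L, 3 mi: L, 4 ni L, 5 bro L, 6 bi L, 7 kum H, 8 pa L.
Heavy syllables in the domain: 1, 7. The rightmost is syllable 7 (kum).
Primary stress: syllable 7 → sa:l.so:.mi:.ni.bro.bi.ˈkum.pa.

7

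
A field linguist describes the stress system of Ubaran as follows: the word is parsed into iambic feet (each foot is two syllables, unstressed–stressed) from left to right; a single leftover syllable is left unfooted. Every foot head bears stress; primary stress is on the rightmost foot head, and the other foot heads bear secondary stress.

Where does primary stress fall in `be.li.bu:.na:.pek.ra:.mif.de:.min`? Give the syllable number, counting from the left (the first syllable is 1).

Parse left to right into iambic (σˈσ) feet: (be.ˈli) (bu:.ˈna:) (pek.ˈra:) (mif.ˈde:) min. Syllable 9 is left unfooted.
Foot heads (stressed positions): 2, 4, 6, 8.
End Rule Rightmost: primary stress on the rightmost head = syllable 8.
Primary stress: syllable 8 → be.li.bu:.na:.pek.ra:.mif.ˈde:.min.

8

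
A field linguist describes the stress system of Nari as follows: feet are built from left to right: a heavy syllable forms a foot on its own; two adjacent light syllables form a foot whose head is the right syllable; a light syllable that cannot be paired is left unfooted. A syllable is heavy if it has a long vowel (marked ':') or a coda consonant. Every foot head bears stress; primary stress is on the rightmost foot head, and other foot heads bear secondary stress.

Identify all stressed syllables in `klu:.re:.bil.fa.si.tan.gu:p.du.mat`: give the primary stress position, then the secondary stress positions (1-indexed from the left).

primary 9, secondary 1, 2, 3, 5, 6, 7

Weights: 1 klu: H, 2 re: H, 3 bil H, 4 fa L, 5 si L, 6 tan H, 7 gu:p H, 8 du L, 9 mat H.
Parse left to right (heavy = foot alone; LL = one foot; stranded L unfooted): (ˈklu:) (ˈre:) (ˈbil) (fa.ˈsi) (ˈtan) (ˈgu:p) du (ˈmat).
Foot heads: 1, 2, 3, 5, 6, 7, 9.
Primary stress on the rightmost head = syllable 9.
Secondary stress on 1, 2, 3, 5, 6, 7: ˌklu:.ˌre:.ˌbil.fa.ˌsi.ˌtan.ˌgu:p.du.ˈmat.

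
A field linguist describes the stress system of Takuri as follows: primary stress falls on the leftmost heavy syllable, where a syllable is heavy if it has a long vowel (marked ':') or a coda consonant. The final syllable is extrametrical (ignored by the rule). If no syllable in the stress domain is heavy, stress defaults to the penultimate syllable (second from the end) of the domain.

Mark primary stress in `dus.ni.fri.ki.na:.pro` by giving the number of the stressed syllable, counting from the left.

The final syllable (6, pro) is extrametrical; the stress domain is syllables 1–5.
Weights: 1 dus H, 2 ni L, 3 fri L, 4 ki L, 5 na: H.
Heavy syllables in the domain: 1, 5. The leftmost is syllable 1 (dus).
Primary stress: syllable 1 → ˈdus.ni.fri.ki.na:.pro.

1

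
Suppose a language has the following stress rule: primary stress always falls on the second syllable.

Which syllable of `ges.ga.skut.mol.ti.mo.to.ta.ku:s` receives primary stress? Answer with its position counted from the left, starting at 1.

2

The word has 9 syllables; the second syllable is syllable 2 (ga).
Primary stress: syllable 2 → ges.ˈga.skut.mol.ti.mo.to.ta.ku:s.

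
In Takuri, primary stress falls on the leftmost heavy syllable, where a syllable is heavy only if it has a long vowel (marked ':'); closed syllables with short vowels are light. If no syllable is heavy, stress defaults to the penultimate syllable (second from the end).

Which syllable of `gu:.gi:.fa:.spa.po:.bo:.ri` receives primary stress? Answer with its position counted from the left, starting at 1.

1

Weights: 1 gu: H, 2 gi: H, 3 fa: H, 4 spa L, 5 po: H, 6 bo: H, 7 ri L.
Heavy syllables in the domain: 1, 2, 3, 5, 6. The leftmost is syllable 1 (gu:).
Primary stress: syllable 1 → ˈgu:.gi:.fa:.spa.po:.bo:.ri.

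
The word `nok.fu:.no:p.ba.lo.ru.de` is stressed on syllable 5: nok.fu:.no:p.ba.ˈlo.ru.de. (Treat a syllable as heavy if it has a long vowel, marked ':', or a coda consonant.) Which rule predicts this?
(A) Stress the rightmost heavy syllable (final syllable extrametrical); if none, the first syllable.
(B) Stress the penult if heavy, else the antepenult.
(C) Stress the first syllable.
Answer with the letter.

B

Rule A → syllable 3 (observed: 5).
Rule B → syllable 5 ✓.
Rule C → syllable 1 (observed: 5).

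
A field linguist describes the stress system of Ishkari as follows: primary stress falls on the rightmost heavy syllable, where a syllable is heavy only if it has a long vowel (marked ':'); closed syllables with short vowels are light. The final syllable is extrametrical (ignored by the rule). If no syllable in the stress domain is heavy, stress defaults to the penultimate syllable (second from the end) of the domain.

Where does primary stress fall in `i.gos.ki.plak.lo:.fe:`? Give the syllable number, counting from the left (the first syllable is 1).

The final syllable (6, fe:) is extrametrical; the stress domain is syllables 1–5.
Weights: 1 i L, 2 gos L, 3 ki L, 4 plak L, 5 lo: H.
Heavy syllables in the domain: 5. The rightmost is syllable 5 (lo:).
Primary stress: syllable 5 → i.gos.ki.plak.ˈlo:.fe:.

5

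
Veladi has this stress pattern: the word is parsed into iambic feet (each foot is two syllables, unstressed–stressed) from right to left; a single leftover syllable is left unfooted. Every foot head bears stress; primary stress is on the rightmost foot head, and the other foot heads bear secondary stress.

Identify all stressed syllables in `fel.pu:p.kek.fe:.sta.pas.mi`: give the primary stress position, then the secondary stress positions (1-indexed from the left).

Parse right to left into iambic (σˈσ) feet: fel (pu:p.ˈkek) (fe:.ˈsta) (pas.ˈmi). Syllable 1 is left unfooted.
Foot heads (stressed positions): 3, 5, 7.
End Rule Rightmost: primary stress on the rightmost head = syllable 7.
Secondary stress on 3, 5: fel.pu:p.ˌkek.fe:.ˌsta.pas.ˈmi.

primary 7, secondary 3, 5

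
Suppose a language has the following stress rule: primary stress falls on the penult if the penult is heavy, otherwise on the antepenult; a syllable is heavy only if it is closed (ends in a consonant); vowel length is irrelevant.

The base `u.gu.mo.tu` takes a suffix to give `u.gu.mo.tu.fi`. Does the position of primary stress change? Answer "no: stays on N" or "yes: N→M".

Base `u.gu.mo.tu` (4 syllables):
  Weights: 2 gu L, 3 mo L, 4 tu L.
  The penult (syllable 3, mo) is light, so stress falls on the antepenult (syllable 2, gu).
  → primary stress on syllable 2.
Suffixed `u.gu.mo.tu.fi` (5 syllables):
  Weights: 3 mo L, 4 tu L, 5 fi L.
  The penult (syllable 4, tu) is light, so stress falls on the antepenult (syllable 3, mo).
  → primary stress on syllable 3.

yes: 2→3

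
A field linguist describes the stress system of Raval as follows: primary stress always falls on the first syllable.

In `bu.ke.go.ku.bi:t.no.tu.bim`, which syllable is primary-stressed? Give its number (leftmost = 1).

The word has 8 syllables; the first syllable is syllable 1 (bu).
Primary stress: syllable 1 → ˈbu.ke.go.ku.bi:t.no.tu.bim.

1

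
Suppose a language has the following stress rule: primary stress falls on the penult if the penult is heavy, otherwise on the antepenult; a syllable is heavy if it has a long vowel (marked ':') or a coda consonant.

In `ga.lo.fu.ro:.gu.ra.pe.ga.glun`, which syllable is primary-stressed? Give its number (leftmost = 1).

7

Weights: 7 pe L, 8 ga L, 9 glun H.
The penult (syllable 8, ga) is light, so stress falls on the antepenult (syllable 7, pe).
Primary stress: syllable 7 → ga.lo.fu.ro:.gu.ra.ˈpe.ga.glun.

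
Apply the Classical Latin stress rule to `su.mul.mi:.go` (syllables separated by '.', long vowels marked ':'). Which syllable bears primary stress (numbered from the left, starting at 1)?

Classical Latin: stress the penult if heavy (long vowel or closed), else the antepenult.
Weights: 2 mul H, 3 mi: H, 4 go L.
The penult (syllable 3, mi:) is heavy, so it takes stress.
Stress on syllable 3: su.mul.ˈmi:.go.

3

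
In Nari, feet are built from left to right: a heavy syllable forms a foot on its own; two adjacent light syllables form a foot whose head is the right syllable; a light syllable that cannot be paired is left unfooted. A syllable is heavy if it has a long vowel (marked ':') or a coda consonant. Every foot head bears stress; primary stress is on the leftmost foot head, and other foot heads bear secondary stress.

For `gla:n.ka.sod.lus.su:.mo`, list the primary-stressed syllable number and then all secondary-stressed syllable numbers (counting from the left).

Weights: 1 gla:n H, 2 ka L, 3 sod H, 4 lus H, 5 su: H, 6 mo L.
Parse left to right (heavy = foot alone; LL = one foot; stranded L unfooted): (ˈgla:n) ka (ˈsod) (ˈlus) (ˈsu:) mo.
Foot heads: 1, 3, 4, 5.
Primary stress on the leftmost head = syllable 1.
Secondary stress on 3, 4, 5: ˈgla:n.ka.ˌsod.ˌlus.ˌsu:.mo.

primary 1, secondary 3, 4, 5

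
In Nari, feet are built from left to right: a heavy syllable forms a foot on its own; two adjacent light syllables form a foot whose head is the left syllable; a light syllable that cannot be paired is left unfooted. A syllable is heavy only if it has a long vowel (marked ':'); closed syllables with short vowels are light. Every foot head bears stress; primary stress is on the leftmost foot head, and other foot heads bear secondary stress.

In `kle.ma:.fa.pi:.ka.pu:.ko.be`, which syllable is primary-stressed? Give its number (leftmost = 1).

Weights: 1 kle L, 2 ma: H, 3 fa L, 4 pi: H, 5 ka L, 6 pu: H, 7 ko L, 8 be L.
Parse left to right (heavy = foot alone; LL = one foot; stranded L unfooted): kle (ˈma:) fa (ˈpi:) ka (ˈpu:) (ˈko.be).
Foot heads: 2, 4, 6, 7.
Primary stress on the leftmost head = syllable 2.
Primary stress: syllable 2 → kle.ˈma:.fa.pi:.ka.pu:.ko.be.

2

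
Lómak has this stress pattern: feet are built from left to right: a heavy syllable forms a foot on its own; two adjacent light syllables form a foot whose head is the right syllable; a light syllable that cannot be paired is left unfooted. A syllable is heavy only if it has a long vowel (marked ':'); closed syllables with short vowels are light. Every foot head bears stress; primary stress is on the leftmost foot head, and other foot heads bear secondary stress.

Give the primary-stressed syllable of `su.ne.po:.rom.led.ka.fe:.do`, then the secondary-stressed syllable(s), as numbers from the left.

primary 2, secondary 3, 5, 7

Weights: 1 su L, 2 ne L, 3 po: H, 4 rom L, 5 led L, 6 ka L, 7 fe: H, 8 do L.
Parse left to right (heavy = foot alone; LL = one foot; stranded L unfooted): (su.ˈne) (ˈpo:) (rom.ˈled) ka (ˈfe:) do.
Foot heads: 2, 3, 5, 7.
Primary stress on the leftmost head = syllable 2.
Secondary stress on 3, 5, 7: su.ˈne.ˌpo:.rom.ˌled.ka.ˌfe:.do.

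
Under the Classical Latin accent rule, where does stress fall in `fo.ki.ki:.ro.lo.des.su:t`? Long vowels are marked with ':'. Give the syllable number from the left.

Classical Latin: stress the penult if heavy (long vowel or closed), else the antepenult.
Weights: 5 lo L, 6 des H, 7 su:t H.
The penult (syllable 6, des) is heavy, so it takes stress.
Stress on syllable 6: fo.ki.ki:.ro.lo.ˈdes.su:t.

6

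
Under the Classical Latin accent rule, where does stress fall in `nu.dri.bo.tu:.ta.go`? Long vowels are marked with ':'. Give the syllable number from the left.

Classical Latin: stress the penult if heavy (long vowel or closed), else the antepenult.
Weights: 4 tu: H, 5 ta L, 6 go L.
The penult (syllable 5, ta) is light, so stress falls on the antepenult (syllable 4, tu:).
Stress on syllable 4: nu.dri.bo.ˈtu:.ta.go.

4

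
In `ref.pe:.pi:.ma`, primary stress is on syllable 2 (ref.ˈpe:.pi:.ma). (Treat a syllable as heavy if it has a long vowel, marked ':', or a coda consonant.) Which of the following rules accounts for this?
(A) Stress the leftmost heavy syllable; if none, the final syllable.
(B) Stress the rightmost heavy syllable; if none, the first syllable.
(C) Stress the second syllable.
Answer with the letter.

Rule A → syllable 1 (observed: 2).
Rule B → syllable 3 (observed: 2).
Rule C → syllable 2 ✓.

C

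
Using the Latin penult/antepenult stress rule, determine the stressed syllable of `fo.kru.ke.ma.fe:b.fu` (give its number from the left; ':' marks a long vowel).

5

Classical Latin: stress the penult if heavy (long vowel or closed), else the antepenult.
Weights: 4 ma L, 5 fe:b H, 6 fu L.
The penult (syllable 5, fe:b) is heavy, so it takes stress.
Stress on syllable 5: fo.kru.ke.ma.ˈfe:b.fu.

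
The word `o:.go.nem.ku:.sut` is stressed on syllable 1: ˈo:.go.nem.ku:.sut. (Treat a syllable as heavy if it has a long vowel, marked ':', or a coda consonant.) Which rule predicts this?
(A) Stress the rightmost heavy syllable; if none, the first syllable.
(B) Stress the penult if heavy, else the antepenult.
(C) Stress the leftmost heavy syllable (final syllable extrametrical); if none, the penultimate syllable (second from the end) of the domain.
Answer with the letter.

Rule A → syllable 5 (observed: 1).
Rule B → syllable 4 (observed: 1).
Rule C → syllable 1 ✓.

C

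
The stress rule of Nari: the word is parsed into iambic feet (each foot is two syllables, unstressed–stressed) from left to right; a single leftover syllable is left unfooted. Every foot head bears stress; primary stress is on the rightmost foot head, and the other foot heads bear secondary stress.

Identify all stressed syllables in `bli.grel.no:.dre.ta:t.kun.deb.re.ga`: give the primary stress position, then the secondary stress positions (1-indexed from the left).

primary 8, secondary 2, 4, 6

Parse left to right into iambic (σˈσ) feet: (bli.ˈgrel) (no:.ˈdre) (ta:t.ˈkun) (deb.ˈre) ga. Syllable 9 is left unfooted.
Foot heads (stressed positions): 2, 4, 6, 8.
End Rule Rightmost: primary stress on the rightmost head = syllable 8.
Secondary stress on 2, 4, 6: bli.ˌgrel.no:.ˌdre.ta:t.ˌkun.deb.ˈre.ga.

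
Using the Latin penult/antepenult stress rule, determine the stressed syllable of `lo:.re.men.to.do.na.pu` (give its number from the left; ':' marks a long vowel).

5

Classical Latin: stress the penult if heavy (long vowel or closed), else the antepenult.
Weights: 5 do L, 6 na L, 7 pu L.
The penult (syllable 6, na) is light, so stress falls on the antepenult (syllable 5, do).
Stress on syllable 5: lo:.re.men.to.ˈdo.na.pu.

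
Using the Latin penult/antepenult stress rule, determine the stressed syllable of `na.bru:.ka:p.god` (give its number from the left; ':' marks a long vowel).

Classical Latin: stress the penult if heavy (long vowel or closed), else the antepenult.
Weights: 2 bru: H, 3 ka:p H, 4 god H.
The penult (syllable 3, ka:p) is heavy, so it takes stress.
Stress on syllable 3: na.bru:.ˈka:p.god.

3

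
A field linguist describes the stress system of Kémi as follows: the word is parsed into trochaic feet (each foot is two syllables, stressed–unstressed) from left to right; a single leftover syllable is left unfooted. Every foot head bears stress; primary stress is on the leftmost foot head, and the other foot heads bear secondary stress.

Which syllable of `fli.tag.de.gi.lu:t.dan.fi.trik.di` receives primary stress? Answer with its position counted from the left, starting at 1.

1

Parse left to right into trochaic (ˈσσ) feet: (ˈfli.tag) (ˈde.gi) (ˈlu:t.dan) (ˈfi.trik) di. Syllable 9 is left unfooted.
Foot heads (stressed positions): 1, 3, 5, 7.
End Rule Leftmost: primary stress on the leftmost head = syllable 1.
Primary stress: syllable 1 → ˈfli.tag.de.gi.lu:t.dan.fi.trik.di.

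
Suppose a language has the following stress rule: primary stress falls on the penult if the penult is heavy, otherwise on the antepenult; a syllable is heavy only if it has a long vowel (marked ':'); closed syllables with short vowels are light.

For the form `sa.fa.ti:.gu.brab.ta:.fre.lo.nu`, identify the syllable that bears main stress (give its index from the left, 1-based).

7

Weights: 7 fre L, 8 lo L, 9 nu L.
The penult (syllable 8, lo) is light, so stress falls on the antepenult (syllable 7, fre).
Primary stress: syllable 7 → sa.fa.ti:.gu.brab.ta:.ˈfre.lo.nu.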